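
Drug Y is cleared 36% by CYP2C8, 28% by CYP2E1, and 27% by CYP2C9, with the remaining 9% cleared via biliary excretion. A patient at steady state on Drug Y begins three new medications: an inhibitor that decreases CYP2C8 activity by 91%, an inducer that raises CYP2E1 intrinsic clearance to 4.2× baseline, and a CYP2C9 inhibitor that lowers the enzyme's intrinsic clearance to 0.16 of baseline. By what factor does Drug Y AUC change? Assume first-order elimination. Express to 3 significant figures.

The CYP2C8 pathway (36% of clearance) falls to 0.09× activity: 0.36 × 0.09 = 0.0324.
The CYP2E1 pathway (28% of clearance) rises to 4.2× activity: 0.28 × 4.2 = 1.176.
The CYP2C9 pathway (27% of clearance) drops to 0.16× activity: 0.27 × 0.16 = 0.0432.
The remaining 9% of clearance is unaffected.
New clearance relative to baseline: 0.0324 + 1.176 + 0.0432 + 0.09 = 1.3416.
AUC ∝ 1/CL: fold-change = 1 / 1.3416 = 0.745.

0.745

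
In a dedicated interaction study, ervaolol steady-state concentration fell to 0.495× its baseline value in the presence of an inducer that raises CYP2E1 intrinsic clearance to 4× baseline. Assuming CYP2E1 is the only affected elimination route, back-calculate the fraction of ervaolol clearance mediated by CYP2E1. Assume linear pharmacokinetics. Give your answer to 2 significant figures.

0.34

CL'/CL = 1 / 0.495 = 2.02
4·fm + (1 − fm) = 2.02
fm = (2.02 − 1) / (4 − 1) = 0.34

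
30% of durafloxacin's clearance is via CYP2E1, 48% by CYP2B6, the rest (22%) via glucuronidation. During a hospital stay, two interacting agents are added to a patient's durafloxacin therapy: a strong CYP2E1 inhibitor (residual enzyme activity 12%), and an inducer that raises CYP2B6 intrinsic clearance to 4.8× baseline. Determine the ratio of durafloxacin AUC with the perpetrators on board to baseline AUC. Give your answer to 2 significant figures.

0.39

CYP2E1: 0.3 × 0.12 = 0.036
CYP2B6: 0.48 × 4.8 = 2.304
Other: 0.22 (unchanged)
CL_new/CL_old = 0.036 + 2.304 + 0.22 = 2.56.
Net AUC ratio = 1 / 2.56 = 0.39.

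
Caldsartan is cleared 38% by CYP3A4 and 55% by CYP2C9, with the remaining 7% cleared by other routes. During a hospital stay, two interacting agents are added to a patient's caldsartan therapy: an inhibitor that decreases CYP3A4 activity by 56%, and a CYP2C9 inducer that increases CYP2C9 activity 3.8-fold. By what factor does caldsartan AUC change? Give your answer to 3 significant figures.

CYP3A4: 0.38 × 0.44 = 0.1672
CYP2C9: 0.55 × 3.8 = 2.09
Other: 0.07 (unchanged)
New clearance relative to baseline: 0.1672 + 2.09 + 0.07 = 2.3272.
Because AUC varies inversely with clearance, the combined effect is 1 / 2.3272 = 0.430.

0.430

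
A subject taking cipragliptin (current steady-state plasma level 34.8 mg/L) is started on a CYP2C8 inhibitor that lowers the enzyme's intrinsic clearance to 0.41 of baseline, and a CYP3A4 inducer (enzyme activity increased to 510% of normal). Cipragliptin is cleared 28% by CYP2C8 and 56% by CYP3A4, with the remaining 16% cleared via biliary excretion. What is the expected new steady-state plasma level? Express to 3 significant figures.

11.1 mg/L

CYP2C8: 0.28 × 0.41 = 0.1148
CYP3A4: 0.56 × 5.1 = 2.856
Other: 0.16 (unchanged)
New clearance relative to baseline: 0.1148 + 2.856 + 0.16 = 3.1308.
Dividing the baseline by the relative clearance: 34.8 / 3.1308 = 11.1 mg/L.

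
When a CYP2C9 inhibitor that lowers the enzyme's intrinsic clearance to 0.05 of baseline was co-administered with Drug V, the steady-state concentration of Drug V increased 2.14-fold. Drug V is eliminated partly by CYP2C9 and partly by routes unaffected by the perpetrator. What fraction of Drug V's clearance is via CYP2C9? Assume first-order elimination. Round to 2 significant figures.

0.56

CL'/CL = 1 / 2.14 = 0.4673
0.05·fm + (1 − fm) = 0.4673
fm = (0.4673 − 1) / (0.05 − 1) = 0.56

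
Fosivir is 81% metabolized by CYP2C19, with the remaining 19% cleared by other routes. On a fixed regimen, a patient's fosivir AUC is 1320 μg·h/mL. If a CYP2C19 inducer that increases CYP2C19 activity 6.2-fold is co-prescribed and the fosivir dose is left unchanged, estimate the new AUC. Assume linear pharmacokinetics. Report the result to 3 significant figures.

253 μg·h/mL

CYP2C19: 0.81 × 6.2 = 5.022
Other: 0.19 (unchanged)
Relative clearance = 5.022 + 0.19 = 5.212.
With dosing unchanged, AUC scales as 1/CL: 1320 / 5.212 = 253 μg·h/mL.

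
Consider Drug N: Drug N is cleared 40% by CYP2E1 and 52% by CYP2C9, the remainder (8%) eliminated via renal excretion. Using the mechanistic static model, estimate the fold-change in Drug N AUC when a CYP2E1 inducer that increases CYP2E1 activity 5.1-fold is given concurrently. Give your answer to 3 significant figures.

The CYP2E1 pathway (40% of clearance) increases to 5.1× activity: 0.4 × 5.1 = 2.04.
CYP2C9 (52%) and the residual 8% are unaffected.
Relative clearance = 2.04 + 0.52 + 0.08 = 2.64.
Since AUC ∝ 1/CL, the ratio is 1 / 2.64 = 0.379.

0.379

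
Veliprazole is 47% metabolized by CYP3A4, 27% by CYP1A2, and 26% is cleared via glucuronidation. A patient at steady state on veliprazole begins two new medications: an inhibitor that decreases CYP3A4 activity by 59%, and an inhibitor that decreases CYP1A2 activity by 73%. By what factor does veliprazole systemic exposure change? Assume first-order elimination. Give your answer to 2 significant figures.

1.9

The CYP3A4 pathway (47% of clearance) drops to 0.41× activity: 0.47 × 0.41 = 0.1927.
The CYP1A2 pathway (27% of clearance) falls to 0.27× activity: 0.27 × 0.27 = 0.0729.
The remaining 26% of clearance is unaffected.
CL_new/CL_old = 0.1927 + 0.0729 + 0.26 = 0.5256.
Systemic exposure ∝ 1/CL: fold-change = 1 / 0.5256 = 1.9.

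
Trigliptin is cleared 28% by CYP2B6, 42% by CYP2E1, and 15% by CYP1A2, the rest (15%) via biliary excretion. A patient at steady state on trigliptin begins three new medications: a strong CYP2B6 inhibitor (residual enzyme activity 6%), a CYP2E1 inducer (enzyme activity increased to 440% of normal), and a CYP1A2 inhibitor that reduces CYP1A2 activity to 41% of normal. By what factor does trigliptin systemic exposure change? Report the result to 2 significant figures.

0.48

CYP2B6: 0.28 × 0.06 = 0.0168
CYP2E1: 0.42 × 4.4 = 1.848
CYP1A2: 0.15 × 0.41 = 0.0615
Other: 0.15 (unchanged)
CL_new/CL_old = 0.0168 + 1.848 + 0.0615 + 0.15 = 2.0763.
Because systemic exposure varies inversely with clearance, the combined effect is 1 / 2.0763 = 0.48.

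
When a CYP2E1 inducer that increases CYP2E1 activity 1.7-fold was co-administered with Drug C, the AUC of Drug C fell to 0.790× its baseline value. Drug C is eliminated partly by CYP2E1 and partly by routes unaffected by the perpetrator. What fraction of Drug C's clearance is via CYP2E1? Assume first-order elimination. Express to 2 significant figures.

Write x for the fraction cleared via CYP2E1. The observed AUC change means clearance rose to 1/0.790 = 1.266 of baseline.
Only the CYP2E1 route changed, so 1.266 = x·1.7 + (1 − x), giving x = 0.38.

0.38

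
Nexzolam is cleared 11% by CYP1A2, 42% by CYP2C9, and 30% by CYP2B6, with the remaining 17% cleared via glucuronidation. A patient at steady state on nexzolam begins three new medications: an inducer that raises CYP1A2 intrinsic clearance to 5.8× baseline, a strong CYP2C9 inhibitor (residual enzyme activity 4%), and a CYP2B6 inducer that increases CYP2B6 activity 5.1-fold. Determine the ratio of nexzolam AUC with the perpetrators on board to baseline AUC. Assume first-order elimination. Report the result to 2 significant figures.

0.42

The CYP1A2 pathway (11% of clearance) increases to 5.8× activity: 0.11 × 5.8 = 0.638.
The CYP2C9 pathway (42% of clearance) drops to 0.04× activity: 0.42 × 0.04 = 0.0168.
The CYP2B6 pathway (30% of clearance) rises to 5.1× activity: 0.3 × 5.1 = 1.53.
The remaining 17% of clearance is unaffected.
CL_new/CL_old = 0.638 + 0.0168 + 1.53 + 0.17 = 2.3548.
Net AUC ratio = 1 / 2.3548 = 0.42.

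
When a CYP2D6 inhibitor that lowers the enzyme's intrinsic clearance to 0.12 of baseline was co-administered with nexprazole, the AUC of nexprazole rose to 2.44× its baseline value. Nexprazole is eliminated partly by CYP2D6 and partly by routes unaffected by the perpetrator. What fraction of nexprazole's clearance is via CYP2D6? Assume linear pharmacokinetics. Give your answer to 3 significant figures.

Let fm be the CYP2D6 fraction. New clearance relative to baseline = fm × 0.12 + (1 − fm).
AUC ratio = 1 / (new CL fraction), so new CL fraction = 1 / 2.44 = 0.4098.
fm × 0.12 + 1 − fm = 0.4098  ⇒  fm × (0.12 − 1) = −0.5902  ⇒  fm = 0.671.

0.671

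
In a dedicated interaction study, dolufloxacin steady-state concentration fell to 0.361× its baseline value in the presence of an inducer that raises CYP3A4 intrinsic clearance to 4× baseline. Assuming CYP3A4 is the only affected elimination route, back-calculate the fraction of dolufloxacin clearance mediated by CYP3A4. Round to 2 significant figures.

Write x for the fraction cleared via CYP3A4. The observed steady-state concentration change means clearance rose to 1/0.361 = 2.77 of baseline.
Setting x·4 + (1 − x) = 2.77 and solving: x = (2.77 − 1)/(4 − 1) = 0.59.

0.59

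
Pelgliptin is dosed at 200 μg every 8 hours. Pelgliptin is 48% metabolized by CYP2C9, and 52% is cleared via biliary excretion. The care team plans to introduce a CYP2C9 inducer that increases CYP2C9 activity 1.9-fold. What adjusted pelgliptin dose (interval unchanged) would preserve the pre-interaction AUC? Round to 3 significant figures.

286 μg

The CYP2C9 pathway (48% of clearance) is boosted to 1.9× activity: 0.48 × 1.9 = 0.912.
The remaining 52% of clearance is unaffected.
New clearance relative to baseline: 0.912 + 0.52 = 1.432.
Css,avg = (dose rate)/CL, so holding Css fixed requires dose ∝ CL: 200 × 1.432 = 286 μg.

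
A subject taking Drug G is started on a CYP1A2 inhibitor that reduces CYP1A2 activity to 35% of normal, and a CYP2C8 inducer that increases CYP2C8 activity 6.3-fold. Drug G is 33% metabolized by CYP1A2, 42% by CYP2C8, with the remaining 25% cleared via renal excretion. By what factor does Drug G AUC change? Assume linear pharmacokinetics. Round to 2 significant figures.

CYP1A2: 0.33 × 0.35 = 0.1155
CYP2C8: 0.42 × 6.3 = 2.646
Other: 0.25 (unchanged)
New clearance relative to baseline: 0.1155 + 2.646 + 0.25 = 3.0115.
AUC ∝ 1/CL: fold-change = 1 / 3.0115 = 0.33.

0.33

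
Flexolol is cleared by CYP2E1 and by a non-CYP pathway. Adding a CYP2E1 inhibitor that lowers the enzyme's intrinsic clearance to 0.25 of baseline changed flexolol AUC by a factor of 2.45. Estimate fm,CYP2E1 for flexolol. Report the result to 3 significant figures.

0.789

CL'/CL = 1 / 2.45 = 0.4082
0.25·fm + (1 − fm) = 0.4082
fm = (0.4082 − 1) / (0.25 − 1) = 0.789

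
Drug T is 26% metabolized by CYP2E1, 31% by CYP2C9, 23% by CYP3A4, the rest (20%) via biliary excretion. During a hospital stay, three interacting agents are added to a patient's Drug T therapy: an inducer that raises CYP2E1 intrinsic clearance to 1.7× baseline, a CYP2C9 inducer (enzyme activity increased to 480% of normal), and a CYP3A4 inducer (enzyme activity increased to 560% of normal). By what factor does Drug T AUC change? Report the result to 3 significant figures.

0.293

The CYP2E1 pathway (26% of clearance) rises to 1.7× activity: 0.26 × 1.7 = 0.442.
The CYP2C9 pathway (31% of clearance) is boosted to 4.8× activity: 0.31 × 4.8 = 1.488.
The CYP3A4 pathway (23% of clearance) increases to 5.6× activity: 0.23 × 5.6 = 1.288.
The remaining 20% of clearance is unaffected.
New clearance relative to baseline: 0.442 + 1.488 + 1.288 + 0.2 = 3.418.
Net AUC ratio = 1 / 3.418 = 0.293.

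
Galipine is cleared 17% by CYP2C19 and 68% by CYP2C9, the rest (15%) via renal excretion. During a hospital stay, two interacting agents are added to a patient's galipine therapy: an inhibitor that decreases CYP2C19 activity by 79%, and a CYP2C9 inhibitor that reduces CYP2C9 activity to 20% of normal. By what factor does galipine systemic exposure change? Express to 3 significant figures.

The CYP2C19 pathway (17% of clearance) falls to 0.21× activity: 0.17 × 0.21 = 0.0357.
The CYP2C9 pathway (68% of clearance) drops to 0.2× activity: 0.68 × 0.2 = 0.136.
Non-CYP routes (15%) are unchanged.
Relative clearance = 0.0357 + 0.136 + 0.15 = 0.3217.
Net systemic exposure ratio = 1 / 0.3217 = 3.11.

3.11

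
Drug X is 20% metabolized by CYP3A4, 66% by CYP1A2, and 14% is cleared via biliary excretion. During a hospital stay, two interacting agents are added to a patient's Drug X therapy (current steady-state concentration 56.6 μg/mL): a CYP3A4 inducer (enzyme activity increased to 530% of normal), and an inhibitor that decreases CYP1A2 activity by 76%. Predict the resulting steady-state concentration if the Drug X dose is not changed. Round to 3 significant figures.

41.7 μg/mL

The CYP3A4 pathway (20% of clearance) increases to 5.3× activity: 0.2 × 5.3 = 1.06.
The CYP1A2 pathway (66% of clearance) falls to 0.24× activity: 0.66 × 0.24 = 0.1584.
The remaining 14% of clearance is unaffected.
New clearance relative to baseline: 1.06 + 0.1584 + 0.14 = 1.3584.
New steady-state concentration = 56.6 / 1.3584 = 41.7 μg/mL (concentration scales inversely with clearance).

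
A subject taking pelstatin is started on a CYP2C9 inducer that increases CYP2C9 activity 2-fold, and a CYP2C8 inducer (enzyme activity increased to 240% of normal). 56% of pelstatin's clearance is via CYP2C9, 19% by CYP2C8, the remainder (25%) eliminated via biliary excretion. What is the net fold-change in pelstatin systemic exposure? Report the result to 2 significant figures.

CYP2C9: 0.56 × 2 = 1.12
CYP2C8: 0.19 × 2.4 = 0.456
Other: 0.25 (unchanged)
Relative clearance = 1.12 + 0.456 + 0.25 = 1.826.
Because systemic exposure varies inversely with clearance, the combined effect is 1 / 1.826 = 0.55.

0.55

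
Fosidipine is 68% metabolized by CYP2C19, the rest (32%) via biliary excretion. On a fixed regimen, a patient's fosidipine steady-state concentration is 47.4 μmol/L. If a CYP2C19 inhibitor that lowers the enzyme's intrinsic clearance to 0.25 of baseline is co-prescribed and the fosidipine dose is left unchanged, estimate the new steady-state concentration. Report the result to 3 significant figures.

96.7 μmol/L

CYP2C19: 0.68 × 0.25 = 0.17
Other: 0.32 (unchanged)
Relative clearance = 0.17 + 0.32 = 0.49.
Steady-state concentration ∝ 1/CL, so new value = 47.4 / 0.49 = 96.7 μmol/L.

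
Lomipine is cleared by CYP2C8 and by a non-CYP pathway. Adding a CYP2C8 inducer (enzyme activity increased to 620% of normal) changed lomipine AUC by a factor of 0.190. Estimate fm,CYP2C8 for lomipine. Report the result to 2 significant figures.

Let x = fm,CYP2C8. Because AUC ∝ 1/CL, relative clearance rose to 1/0.190 = 5.263.
Setting x·6.2 + (1 − x) = 5.263 and solving: x = (5.263 − 1)/(6.2 − 1) = 0.82.

0.82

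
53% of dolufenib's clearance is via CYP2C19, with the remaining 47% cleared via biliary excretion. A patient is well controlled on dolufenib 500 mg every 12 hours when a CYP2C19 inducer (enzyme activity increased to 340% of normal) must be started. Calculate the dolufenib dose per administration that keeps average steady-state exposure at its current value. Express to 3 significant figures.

1.14 × 10³ mg

CYP2C19: 0.53 × 3.4 = 1.802
Other: 0.47 (unchanged)
CL_new/CL_old = 1.802 + 0.47 = 2.272.
To maintain the same steady-state level, dose must scale with clearance: new dose = 500 × 2.272 = 1.14 × 10³ mg.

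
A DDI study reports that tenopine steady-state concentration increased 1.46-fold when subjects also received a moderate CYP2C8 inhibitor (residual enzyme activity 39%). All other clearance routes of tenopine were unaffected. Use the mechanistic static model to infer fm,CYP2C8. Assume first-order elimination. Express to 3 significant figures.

0.517

CL'/CL = 1 / 1.46 = 0.6849
0.39·fm + (1 − fm) = 0.6849
fm = (0.6849 − 1) / (0.39 − 1) = 0.517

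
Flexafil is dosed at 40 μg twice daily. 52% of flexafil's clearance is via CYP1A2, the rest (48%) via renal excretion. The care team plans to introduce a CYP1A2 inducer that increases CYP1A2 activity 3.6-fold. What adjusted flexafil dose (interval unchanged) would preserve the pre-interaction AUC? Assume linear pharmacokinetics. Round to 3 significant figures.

94.1 μg

The CYP1A2 pathway (52% of clearance) is boosted to 3.6× activity: 0.52 × 3.6 = 1.872.
The remaining 48% of clearance is unaffected.
New clearance relative to baseline: 1.872 + 0.48 = 2.352.
Css,avg = (dose rate)/CL, so holding Css fixed requires dose ∝ CL: 40 × 2.352 = 94.1 μg.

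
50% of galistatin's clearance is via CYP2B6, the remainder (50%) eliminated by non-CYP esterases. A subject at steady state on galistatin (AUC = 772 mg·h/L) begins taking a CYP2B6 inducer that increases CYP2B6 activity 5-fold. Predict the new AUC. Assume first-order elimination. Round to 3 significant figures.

CYP2B6: 0.5 × 5 = 2.5
Other: 0.5 (unchanged)
New clearance relative to baseline: 2.5 + 0.5 = 3.
AUC ∝ 1/CL, so new value = 772 / 3 = 257 mg·h/L.

257 mg·h/L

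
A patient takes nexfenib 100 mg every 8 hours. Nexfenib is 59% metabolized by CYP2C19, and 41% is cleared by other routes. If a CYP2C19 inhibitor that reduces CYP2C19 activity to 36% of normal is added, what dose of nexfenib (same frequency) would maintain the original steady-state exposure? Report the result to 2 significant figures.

The CYP2C19 pathway (59% of clearance) drops to 0.36× activity: 0.59 × 0.36 = 0.2124.
The remaining 41% of clearance is unaffected.
Relative clearance = 0.2124 + 0.41 = 0.6224.
Exposure is unchanged when dose changes in proportion to clearance. New dose = 100 mg × 0.6224 = 62 mg.

62 mg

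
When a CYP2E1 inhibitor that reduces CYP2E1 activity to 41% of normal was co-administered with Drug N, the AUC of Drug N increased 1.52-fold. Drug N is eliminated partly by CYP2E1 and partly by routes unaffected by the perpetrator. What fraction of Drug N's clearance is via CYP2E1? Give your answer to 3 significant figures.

0.580

CL'/CL = 1 / 1.52 = 0.6579
0.41·fm + (1 − fm) = 0.6579
fm = (0.6579 − 1) / (0.41 − 1) = 0.580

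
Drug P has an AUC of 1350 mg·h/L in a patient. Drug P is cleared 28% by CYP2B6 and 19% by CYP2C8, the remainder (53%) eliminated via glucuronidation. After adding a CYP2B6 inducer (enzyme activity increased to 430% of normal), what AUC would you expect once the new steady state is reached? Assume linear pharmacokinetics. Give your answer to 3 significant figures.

The CYP2B6 pathway (28% of clearance) rises to 4.3× activity: 0.28 × 4.3 = 1.204.
CYP2C8 (19%) and the residual 53% are unaffected.
CL_new/CL_old = 1.204 + 0.19 + 0.53 = 1.924.
AUC ∝ 1/CL, so new value = 1350 / 1.924 = 702 mg·h/L.

702 mg·h/L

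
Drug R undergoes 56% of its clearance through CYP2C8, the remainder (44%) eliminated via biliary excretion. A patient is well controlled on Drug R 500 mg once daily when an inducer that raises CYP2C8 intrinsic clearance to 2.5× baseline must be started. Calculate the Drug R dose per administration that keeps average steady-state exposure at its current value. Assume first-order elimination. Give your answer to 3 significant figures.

920 mg

The CYP2C8 pathway (56% of clearance) increases to 2.5× activity: 0.56 × 2.5 = 1.4.
Non-CYP routes (44%) are unchanged.
New clearance relative to baseline: 1.4 + 0.44 = 1.84.
To maintain the same steady-state level, dose must scale with clearance: new dose = 500 × 1.84 = 920 mg.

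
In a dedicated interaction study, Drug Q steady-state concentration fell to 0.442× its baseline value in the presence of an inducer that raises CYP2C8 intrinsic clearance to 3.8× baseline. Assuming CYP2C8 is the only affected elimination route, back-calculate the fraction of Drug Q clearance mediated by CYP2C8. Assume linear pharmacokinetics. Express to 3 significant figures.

Let x = fm,CYP2C8. Because steady-state concentration ∝ 1/CL, relative clearance rose to 1/0.442 = 2.262.
Setting x·3.8 + (1 − x) = 2.262 and solving: x = (2.262 − 1)/(3.8 − 1) = 0.451.

0.451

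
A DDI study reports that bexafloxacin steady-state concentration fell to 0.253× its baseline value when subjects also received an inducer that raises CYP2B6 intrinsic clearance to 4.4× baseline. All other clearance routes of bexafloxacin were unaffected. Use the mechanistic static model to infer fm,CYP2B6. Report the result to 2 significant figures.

CL'/CL = 1 / 0.253 = 3.953
4.4·fm + (1 − fm) = 3.953
fm = (3.953 − 1) / (4.4 − 1) = 0.87

0.87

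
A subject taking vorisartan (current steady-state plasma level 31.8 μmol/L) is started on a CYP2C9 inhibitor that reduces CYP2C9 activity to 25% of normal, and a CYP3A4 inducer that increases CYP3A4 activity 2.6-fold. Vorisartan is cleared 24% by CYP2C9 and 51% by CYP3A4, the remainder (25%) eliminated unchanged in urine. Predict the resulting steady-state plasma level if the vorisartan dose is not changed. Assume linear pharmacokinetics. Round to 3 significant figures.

19.4 μmol/L

The CYP2C9 pathway (24% of clearance) falls to 0.25× activity: 0.24 × 0.25 = 0.06.
The CYP3A4 pathway (51% of clearance) increases to 2.6× activity: 0.51 × 2.6 = 1.326.
Non-CYP routes (25%) are unchanged.
Relative clearance = 0.06 + 1.326 + 0.25 = 1.636.
Steady-state plasma level ∝ 1/CL: new value = 31.8 / 1.636 = 19.4 μmol/L.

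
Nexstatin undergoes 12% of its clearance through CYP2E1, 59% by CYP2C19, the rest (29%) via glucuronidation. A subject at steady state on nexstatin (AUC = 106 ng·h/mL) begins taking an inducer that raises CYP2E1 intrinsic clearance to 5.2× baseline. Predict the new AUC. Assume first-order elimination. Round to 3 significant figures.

CYP2E1: 0.12 × 5.2 = 0.624
CYP2C19: 0.59 (unchanged)
Other: 0.29 (unchanged)
Relative clearance = 0.624 + 0.59 + 0.29 = 1.504.
With dosing unchanged, AUC scales as 1/CL: 106 / 1.504 = 70.5 ng·h/mL.

70.5 ng·h/mL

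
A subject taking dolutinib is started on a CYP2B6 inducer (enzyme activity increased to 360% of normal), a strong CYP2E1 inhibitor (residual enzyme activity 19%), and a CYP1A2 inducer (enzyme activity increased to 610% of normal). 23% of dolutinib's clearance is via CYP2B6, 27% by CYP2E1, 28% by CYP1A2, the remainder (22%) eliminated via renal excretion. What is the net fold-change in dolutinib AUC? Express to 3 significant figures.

The CYP2B6 pathway (23% of clearance) increases to 3.6× activity: 0.23 × 3.6 = 0.828.
The CYP2E1 pathway (27% of clearance) falls to 0.19× activity: 0.27 × 0.19 = 0.0513.
The CYP1A2 pathway (28% of clearance) rises to 6.1× activity: 0.28 × 6.1 = 1.708.
The remaining 22% of clearance is unaffected.
CL_new/CL_old = 0.828 + 0.0513 + 1.708 + 0.22 = 2.8073.
Because AUC varies inversely with clearance, the combined effect is 1 / 2.8073 = 0.356.

0.356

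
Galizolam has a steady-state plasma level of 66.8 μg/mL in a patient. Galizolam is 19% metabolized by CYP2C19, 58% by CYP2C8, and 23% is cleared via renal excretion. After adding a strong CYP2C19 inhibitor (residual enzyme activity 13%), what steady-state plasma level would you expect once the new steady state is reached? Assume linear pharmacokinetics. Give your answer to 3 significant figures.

80.0 μg/mL

The CYP2C19 pathway (19% of clearance) is reduced to 0.13× activity: 0.19 × 0.13 = 0.0247.
CYP2C8 (58%) and the residual 23% are unaffected.
CL_new/CL_old = 0.0247 + 0.58 + 0.23 = 0.8347.
With dosing unchanged, steady-state plasma level scales as 1/CL: 66.8 / 0.8347 = 80.0 μg/mL.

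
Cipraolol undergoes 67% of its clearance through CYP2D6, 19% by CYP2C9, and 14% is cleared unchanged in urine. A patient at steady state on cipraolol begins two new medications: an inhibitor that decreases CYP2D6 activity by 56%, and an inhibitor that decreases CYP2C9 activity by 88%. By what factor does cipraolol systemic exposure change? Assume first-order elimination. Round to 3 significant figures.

2.19

The CYP2D6 pathway (67% of clearance) is reduced to 0.44× activity: 0.67 × 0.44 = 0.2948.
The CYP2C9 pathway (19% of clearance) falls to 0.12× activity: 0.19 × 0.12 = 0.0228.
Non-CYP routes (14%) are unchanged.
CL_new/CL_old = 0.2948 + 0.0228 + 0.14 = 0.4576.
Because systemic exposure varies inversely with clearance, the combined effect is 1 / 0.4576 = 2.19.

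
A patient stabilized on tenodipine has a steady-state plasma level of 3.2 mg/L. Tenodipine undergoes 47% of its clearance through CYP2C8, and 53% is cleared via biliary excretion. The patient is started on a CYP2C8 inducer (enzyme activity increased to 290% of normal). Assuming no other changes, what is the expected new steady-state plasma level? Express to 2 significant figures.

CYP2C8: 0.47 × 2.9 = 1.363
Other: 0.53 (unchanged)
Relative clearance = 1.363 + 0.53 = 1.893.
Steady-state plasma level ∝ 1/CL, so new value = 3.2 / 1.893 = 1.7 mg/L.

1.7 mg/L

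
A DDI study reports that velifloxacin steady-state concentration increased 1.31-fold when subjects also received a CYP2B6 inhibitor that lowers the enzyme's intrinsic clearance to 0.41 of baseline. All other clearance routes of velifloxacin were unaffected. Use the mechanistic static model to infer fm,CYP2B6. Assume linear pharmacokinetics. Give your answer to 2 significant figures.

Write x for the fraction cleared via CYP2B6. The observed steady-state concentration change means clearance fell to 1/1.31 = 0.7634 of baseline.
Setting x·0.41 + (1 − x) = 0.7634 and solving: x = (0.7634 − 1)/(0.41 − 1) = 0.40.

0.40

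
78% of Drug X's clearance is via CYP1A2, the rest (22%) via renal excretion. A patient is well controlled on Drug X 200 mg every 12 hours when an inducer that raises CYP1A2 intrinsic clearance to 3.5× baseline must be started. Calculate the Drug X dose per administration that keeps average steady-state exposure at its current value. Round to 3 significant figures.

CYP1A2: 0.78 × 3.5 = 2.73
Other: 0.22 (unchanged)
Relative clearance = 2.73 + 0.22 = 2.95.
Exposure is unchanged when dose changes in proportion to clearance. New dose = 200 mg × 2.95 = 590 mg.

590 mg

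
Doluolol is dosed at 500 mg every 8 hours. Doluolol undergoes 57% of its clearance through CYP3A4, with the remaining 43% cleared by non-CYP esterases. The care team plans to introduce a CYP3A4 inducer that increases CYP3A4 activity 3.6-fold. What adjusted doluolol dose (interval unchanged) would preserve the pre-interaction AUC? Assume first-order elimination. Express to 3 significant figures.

The CYP3A4 pathway (57% of clearance) is boosted to 3.6× activity: 0.57 × 3.6 = 2.052.
Non-CYP routes (43%) are unchanged.
New clearance relative to baseline: 2.052 + 0.43 = 2.482.
To maintain the same steady-state level, dose must scale with clearance: new dose = 500 × 2.482 = 1.24 × 10³ mg.

1.24 × 10³ mg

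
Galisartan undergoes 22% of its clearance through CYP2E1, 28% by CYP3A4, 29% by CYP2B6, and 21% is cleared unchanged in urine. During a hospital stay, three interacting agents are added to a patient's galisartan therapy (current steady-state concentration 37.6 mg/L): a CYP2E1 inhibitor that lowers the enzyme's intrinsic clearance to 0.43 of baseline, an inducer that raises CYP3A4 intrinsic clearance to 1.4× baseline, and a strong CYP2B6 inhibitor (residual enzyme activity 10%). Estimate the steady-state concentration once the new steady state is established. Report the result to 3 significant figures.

51.8 mg/L

CYP2E1: 0.22 × 0.43 = 0.0946
CYP3A4: 0.28 × 1.4 = 0.392
CYP2B6: 0.29 × 0.1 = 0.029
Other: 0.21 (unchanged)
Relative clearance = 0.0946 + 0.392 + 0.029 + 0.21 = 0.7256.
Dividing the baseline by the relative clearance: 37.6 / 0.7256 = 51.8 mg/L.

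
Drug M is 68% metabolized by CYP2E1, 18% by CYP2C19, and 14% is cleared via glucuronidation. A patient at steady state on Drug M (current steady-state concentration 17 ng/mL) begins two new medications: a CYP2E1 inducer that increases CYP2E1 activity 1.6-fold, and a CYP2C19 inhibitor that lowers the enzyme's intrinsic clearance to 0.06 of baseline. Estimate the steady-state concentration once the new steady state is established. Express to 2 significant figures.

The CYP2E1 pathway (68% of clearance) rises to 1.6× activity: 0.68 × 1.6 = 1.088.
The CYP2C19 pathway (18% of clearance) falls to 0.06× activity: 0.18 × 0.06 = 0.0108.
The remaining 14% of clearance is unaffected.
Relative clearance = 1.088 + 0.0108 + 0.14 = 1.2388.
Dividing the baseline by the relative clearance: 17 / 1.2388 = 14 ng/mL.

14 ng/mL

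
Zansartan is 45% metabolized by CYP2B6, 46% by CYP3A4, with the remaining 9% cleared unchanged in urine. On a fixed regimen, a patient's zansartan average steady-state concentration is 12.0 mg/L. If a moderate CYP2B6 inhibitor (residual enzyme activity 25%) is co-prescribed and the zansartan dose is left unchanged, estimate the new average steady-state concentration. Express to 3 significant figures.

The CYP2B6 pathway (45% of clearance) falls to 0.25× activity: 0.45 × 0.25 = 0.1125.
CYP3A4 (46%) and the residual 9% are unaffected.
New clearance relative to baseline: 0.1125 + 0.46 + 0.09 = 0.6625.
New average steady-state concentration = baseline ÷ relative clearance = 12.0 / 0.6625 = 18.1 mg/L.

18.1 mg/L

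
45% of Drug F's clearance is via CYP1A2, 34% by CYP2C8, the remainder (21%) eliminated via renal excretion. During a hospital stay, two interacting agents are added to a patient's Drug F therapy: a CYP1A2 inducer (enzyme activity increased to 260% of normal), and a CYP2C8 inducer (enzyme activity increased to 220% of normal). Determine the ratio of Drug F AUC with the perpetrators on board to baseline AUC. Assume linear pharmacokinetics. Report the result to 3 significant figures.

The CYP1A2 pathway (45% of clearance) rises to 2.6× activity: 0.45 × 2.6 = 1.17.
The CYP2C8 pathway (34% of clearance) is boosted to 2.2× activity: 0.34 × 2.2 = 0.748.
Non-CYP routes (21%) are unchanged.
Relative clearance = 1.17 + 0.748 + 0.21 = 2.128.
Net AUC ratio = 1 / 2.128 = 0.470.

0.470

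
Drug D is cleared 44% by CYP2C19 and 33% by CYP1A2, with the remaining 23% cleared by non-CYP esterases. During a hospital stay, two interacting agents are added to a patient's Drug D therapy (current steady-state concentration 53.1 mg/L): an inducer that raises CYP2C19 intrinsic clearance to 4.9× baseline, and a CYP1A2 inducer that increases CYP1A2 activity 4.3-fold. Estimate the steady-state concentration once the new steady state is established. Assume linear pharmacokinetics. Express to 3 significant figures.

The CYP2C19 pathway (44% of clearance) rises to 4.9× activity: 0.44 × 4.9 = 2.156.
The CYP1A2 pathway (33% of clearance) increases to 4.3× activity: 0.33 × 4.3 = 1.419.
The remaining 23% of clearance is unaffected.
CL_new/CL_old = 2.156 + 1.419 + 0.23 = 3.805.
New steady-state concentration = 53.1 / 3.805 = 14.0 mg/L (concentration scales inversely with clearance).

14.0 mg/L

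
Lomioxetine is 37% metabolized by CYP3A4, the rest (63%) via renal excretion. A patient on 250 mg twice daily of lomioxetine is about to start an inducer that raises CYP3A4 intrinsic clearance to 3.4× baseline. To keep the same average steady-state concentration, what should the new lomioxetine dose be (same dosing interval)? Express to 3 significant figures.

CYP3A4: 0.37 × 3.4 = 1.258
Other: 0.63 (unchanged)
CL_new/CL_old = 1.258 + 0.63 = 1.888.
To maintain the same steady-state level, dose must scale with clearance: new dose = 250 × 1.888 = 472 mg.

472 mg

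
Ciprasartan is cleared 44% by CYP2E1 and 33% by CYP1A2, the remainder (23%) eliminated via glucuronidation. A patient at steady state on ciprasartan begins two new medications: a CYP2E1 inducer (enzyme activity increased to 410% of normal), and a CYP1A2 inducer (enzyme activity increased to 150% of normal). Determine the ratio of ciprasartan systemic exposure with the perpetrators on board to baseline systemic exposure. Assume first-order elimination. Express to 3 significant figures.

The CYP2E1 pathway (44% of clearance) rises to 4.1× activity: 0.44 × 4.1 = 1.804.
The CYP1A2 pathway (33% of clearance) rises to 1.5× activity: 0.33 × 1.5 = 0.495.
Non-CYP routes (23%) are unchanged.
Relative clearance = 1.804 + 0.495 + 0.23 = 2.529.
Systemic exposure ∝ 1/CL: fold-change = 1 / 2.529 = 0.395.

0.395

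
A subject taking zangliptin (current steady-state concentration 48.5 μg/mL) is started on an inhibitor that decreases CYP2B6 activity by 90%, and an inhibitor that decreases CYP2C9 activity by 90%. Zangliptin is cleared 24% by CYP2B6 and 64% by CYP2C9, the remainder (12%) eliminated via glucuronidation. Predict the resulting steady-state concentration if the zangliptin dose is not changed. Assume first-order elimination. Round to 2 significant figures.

The CYP2B6 pathway (24% of clearance) drops to 0.1× activity: 0.24 × 0.1 = 0.024.
The CYP2C9 pathway (64% of clearance) falls to 0.1× activity: 0.64 × 0.1 = 0.064.
The remaining 12% of clearance is unaffected.
Relative clearance = 0.024 + 0.064 + 0.12 = 0.208.
Dividing the baseline by the relative clearance: 48.5 / 0.208 = 2.3 × 10² μg/mL.

2.3 × 10² μg/mL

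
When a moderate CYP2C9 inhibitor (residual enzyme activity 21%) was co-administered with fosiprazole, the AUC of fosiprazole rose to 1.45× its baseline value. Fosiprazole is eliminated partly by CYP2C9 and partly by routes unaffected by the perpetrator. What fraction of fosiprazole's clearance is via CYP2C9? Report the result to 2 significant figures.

0.39

Write x for the fraction cleared via CYP2C9. The observed AUC change means clearance fell to 1/1.45 = 0.6897 of baseline.
Only the CYP2C9 route changed, so 0.6897 = x·0.21 + (1 − x), giving x = 0.39.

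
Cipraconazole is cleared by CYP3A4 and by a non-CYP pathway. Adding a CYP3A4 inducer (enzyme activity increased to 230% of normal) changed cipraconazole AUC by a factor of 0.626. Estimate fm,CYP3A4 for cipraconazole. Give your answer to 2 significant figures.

0.46

Write x for the fraction cleared via CYP3A4. The observed AUC change means clearance rose to 1/0.626 = 1.597 of baseline.
Only the CYP3A4 route changed, so 1.597 = x·2.3 + (1 − x), giving x = 0.46.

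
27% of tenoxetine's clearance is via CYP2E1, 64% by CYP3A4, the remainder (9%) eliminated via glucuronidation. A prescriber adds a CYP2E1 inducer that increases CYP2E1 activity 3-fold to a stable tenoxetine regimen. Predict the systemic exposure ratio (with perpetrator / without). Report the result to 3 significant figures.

0.649

The CYP2E1 pathway (27% of clearance) rises to 3× activity: 0.27 × 3 = 0.81.
CYP3A4 (64%) and the residual 9% are unaffected.
New clearance relative to baseline: 0.81 + 0.64 + 0.09 = 1.54.
Since systemic exposure ∝ 1/CL, the ratio is 1 / 1.54 = 0.649.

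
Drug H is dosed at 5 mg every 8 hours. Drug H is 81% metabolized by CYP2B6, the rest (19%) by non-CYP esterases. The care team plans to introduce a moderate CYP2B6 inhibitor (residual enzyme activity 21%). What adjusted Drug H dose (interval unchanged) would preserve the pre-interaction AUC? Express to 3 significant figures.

The CYP2B6 pathway (81% of clearance) drops to 0.21× activity: 0.81 × 0.21 = 0.1701.
Non-CYP routes (19%) are unchanged.
CL_new/CL_old = 0.1701 + 0.19 = 0.3601.
To maintain the same steady-state level, dose must scale with clearance: new dose = 5 × 0.3601 = 1.80 mg.

1.80 mg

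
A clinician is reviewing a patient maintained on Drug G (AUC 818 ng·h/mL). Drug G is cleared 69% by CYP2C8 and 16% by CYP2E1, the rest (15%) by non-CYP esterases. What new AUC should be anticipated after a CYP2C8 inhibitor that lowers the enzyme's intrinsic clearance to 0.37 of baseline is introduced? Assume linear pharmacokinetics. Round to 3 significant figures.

The CYP2C8 pathway (69% of clearance) is reduced to 0.37× activity: 0.69 × 0.37 = 0.2553.
CYP2E1 (16%) and the residual 15% are unaffected.
Relative clearance = 0.2553 + 0.16 + 0.15 = 0.5653.
With dosing unchanged, AUC scales as 1/CL: 818 / 0.5653 = 1.45 × 10³ ng·h/mL.

1.45 × 10³ ng·h/mL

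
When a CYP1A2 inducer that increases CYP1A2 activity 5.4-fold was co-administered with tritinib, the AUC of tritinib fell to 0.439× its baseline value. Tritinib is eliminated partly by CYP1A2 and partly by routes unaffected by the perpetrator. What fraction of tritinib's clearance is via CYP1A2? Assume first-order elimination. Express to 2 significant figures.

Call the CYP1A2 fraction fm. After the interaction, CL_new/CL_old = fm × 5.4 + (1 − fm).
AUC ratio = 1 / (new CL fraction), so new CL fraction = 1 / 0.439 = 2.278.
fm × 5.4 + 1 − fm = 2.278  ⇒  fm × (5.4 − 1) = 1.278  ⇒  fm = 0.29.

0.29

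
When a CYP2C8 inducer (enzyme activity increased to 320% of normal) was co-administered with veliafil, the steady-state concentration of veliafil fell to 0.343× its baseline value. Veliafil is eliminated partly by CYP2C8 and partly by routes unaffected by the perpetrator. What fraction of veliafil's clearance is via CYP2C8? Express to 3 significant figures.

Write x for the fraction cleared via CYP2C8. The observed steady-state concentration change means clearance rose to 1/0.343 = 2.915 of baseline.
Only the CYP2C8 route changed, so 2.915 = x·3.2 + (1 − x), giving x = 0.871.

0.871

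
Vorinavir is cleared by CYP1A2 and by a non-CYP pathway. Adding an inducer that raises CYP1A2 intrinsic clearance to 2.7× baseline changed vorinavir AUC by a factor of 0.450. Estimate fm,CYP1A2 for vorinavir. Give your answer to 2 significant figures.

Write x for the fraction cleared via CYP1A2. The observed AUC change means clearance rose to 1/0.450 = 2.222 of baseline.
Only the CYP1A2 route changed, so 2.222 = x·2.7 + (1 − x), giving x = 0.72.

0.72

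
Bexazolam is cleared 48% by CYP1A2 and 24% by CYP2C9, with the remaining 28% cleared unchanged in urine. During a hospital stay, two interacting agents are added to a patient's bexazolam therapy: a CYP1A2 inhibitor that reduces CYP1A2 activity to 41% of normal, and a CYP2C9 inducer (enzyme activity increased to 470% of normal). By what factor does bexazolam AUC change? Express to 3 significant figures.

0.623

The CYP1A2 pathway (48% of clearance) is reduced to 0.41× activity: 0.48 × 0.41 = 0.1968.
The CYP2C9 pathway (24% of clearance) increases to 4.7× activity: 0.24 × 4.7 = 1.128.
Non-CYP routes (28%) are unchanged.
CL_new/CL_old = 0.1968 + 1.128 + 0.28 = 1.6048.
Net AUC ratio = 1 / 1.6048 = 0.623.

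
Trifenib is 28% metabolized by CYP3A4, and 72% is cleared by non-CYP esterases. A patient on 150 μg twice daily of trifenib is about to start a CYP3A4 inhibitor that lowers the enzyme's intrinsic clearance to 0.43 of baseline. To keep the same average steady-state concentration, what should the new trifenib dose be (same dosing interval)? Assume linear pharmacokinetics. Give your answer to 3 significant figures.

126 μg

The CYP3A4 pathway (28% of clearance) falls to 0.43× activity: 0.28 × 0.43 = 0.1204.
The remaining 72% of clearance is unaffected.
CL_new/CL_old = 0.1204 + 0.72 = 0.8404.
Exposure is unchanged when dose changes in proportion to clearance. New dose = 150 μg × 0.8404 = 126 μg.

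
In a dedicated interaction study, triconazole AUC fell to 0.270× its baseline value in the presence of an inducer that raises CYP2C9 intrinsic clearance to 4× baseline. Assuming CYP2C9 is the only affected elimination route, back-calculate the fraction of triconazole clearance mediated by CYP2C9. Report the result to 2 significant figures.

Call the CYP2C9 fraction fm. After the interaction, CL_new/CL_old = fm × 4 + (1 − fm).
AUC ratio = 1 / (new CL fraction), so new CL fraction = 1 / 0.270 = 3.704.
fm × 4 + 1 − fm = 3.704  ⇒  fm × (4 − 1) = 2.704  ⇒  fm = 0.90.

0.90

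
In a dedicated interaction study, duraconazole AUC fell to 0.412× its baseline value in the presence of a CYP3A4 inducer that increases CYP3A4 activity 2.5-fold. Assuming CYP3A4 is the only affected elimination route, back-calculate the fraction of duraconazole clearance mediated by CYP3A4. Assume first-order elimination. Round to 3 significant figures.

0.951

CL'/CL = 1 / 0.412 = 2.427
2.5·fm + (1 − fm) = 2.427
fm = (2.427 − 1) / (2.5 − 1) = 0.951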